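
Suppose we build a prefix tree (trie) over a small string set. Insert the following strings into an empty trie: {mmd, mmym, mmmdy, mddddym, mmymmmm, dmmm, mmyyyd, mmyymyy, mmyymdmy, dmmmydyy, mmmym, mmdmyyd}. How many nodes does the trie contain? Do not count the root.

Trie structure (* marks end of a word):
(root)
├─ d
│  └─ m
│     └─ m
│        └─ m *
│           └─ y
│              └─ d
│                 └─ y
│                    └─ y *
└─ m
   ├─ d
   │  └─ d
   │     └─ d
   │        └─ d
   │           └─ y
   │              └─ m *
   └─ m
      ├─ d *
      │  └─ m
      │     └─ y
      │        └─ y
      │           └─ d *
      ├─ m
      │  ├─ d
      │  │  └─ y *
      │  └─ y
      │     └─ m *
      └─ y
         ├─ m *
         │  └─ m
         │     └─ m
         │        └─ m *
         └─ y
            ├─ m
            │  ├─ d
            │  │  └─ m
            │  │     └─ y *
            │  └─ y
            │     └─ y *
            └─ y
               └─ d *
Counting every labelled node above: 40.

40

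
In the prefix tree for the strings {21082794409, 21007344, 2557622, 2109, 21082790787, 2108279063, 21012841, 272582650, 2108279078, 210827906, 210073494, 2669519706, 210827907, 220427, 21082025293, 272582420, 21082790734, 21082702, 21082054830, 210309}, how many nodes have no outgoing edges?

17

A leaf is a node with no children — equivalently, the end of a word that is not a proper prefix of any other stored word.
Those words: "21007344", "210073494", "21012841", "210309", "21082025293", "21082054830", "21082702", "2108279063", "21082790734", "21082790787", "21082794409", "2109", "220427", "2557622", "2669519706", "272582420", "272582650"
Leaf count: 17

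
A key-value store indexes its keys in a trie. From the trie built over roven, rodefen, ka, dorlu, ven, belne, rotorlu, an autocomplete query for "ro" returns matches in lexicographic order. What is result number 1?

rodefen

DFS of the "ro" subtree visits, in order: "rodefen", "rotorlu", "roven"
The 1st is rodefen.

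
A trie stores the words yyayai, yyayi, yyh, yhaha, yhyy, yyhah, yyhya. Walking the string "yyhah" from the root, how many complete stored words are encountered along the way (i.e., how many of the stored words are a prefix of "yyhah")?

2

Walk "yyhah" from the root; an end-of-word marker is hit whenever a stored word is a prefix of "yyhah".
Prefixes of the query that are stored words: "yyh", "yyhah"
Count: 2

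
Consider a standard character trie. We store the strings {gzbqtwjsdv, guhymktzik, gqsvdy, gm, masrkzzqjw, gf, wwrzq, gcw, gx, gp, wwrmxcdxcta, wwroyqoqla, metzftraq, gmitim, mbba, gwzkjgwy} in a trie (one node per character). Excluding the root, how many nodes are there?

For each word, the new-node count is its length minus the longest prefix already in the trie:
  "gzbqtwjsdv" → 10 new (g, z, b, q, t, w, j, s, d, v)
  "guhymktzik" → prefix "g" already present; 9 new (u, h, y, m, k, t, z, i, k)
  "gqsvdy" → prefix "g" already present; 5 new (q, s, v, d, y)
  "gm" → prefix "g" already present; 1 new (m)
  "masrkzzqjw" → 10 new (m, a, s, r, k, z, z, q, j, w)
  "gf" → prefix "g" already present; 1 new (f)
  "wwrzq" → 5 new (w, w, r, z, q)
  "gcw" → prefix "g" already present; 2 new (c, w)
  "gx" → prefix "g" already present; 1 new (x)
  "gp" → prefix "g" already present; 1 new (p)
  "wwrmxcdxcta" → prefix "wwr" already present; 8 new (m, x, c, d, x, c, t, a)
  "wwroyqoqla" → prefix "wwr" already present; 7 new (o, y, q, o, q, l, a)
  "metzftraq" → prefix "m" already present; 8 new (e, t, z, f, t, r, a, q)
  "gmitim" → prefix "gm" already present; 4 new (i, t, i, m)
  "mbba" → prefix "m" already present; 3 new (b, b, a)
  "gwzkjgwy" → prefix "g" already present; 7 new (w, z, k, j, g, w, y)
Total nodes = 10 + 9 + 5 + 1 + 10 + 1 + 5 + 2 + 1 + 1 + 8 + 7 + 8 + 4 + 3 + 7 = 82

82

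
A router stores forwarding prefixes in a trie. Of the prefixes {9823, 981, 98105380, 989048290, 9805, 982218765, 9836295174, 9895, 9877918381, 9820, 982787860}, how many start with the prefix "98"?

11

Filter for entries beginning with "98":
Matches: "9805", "981", "98105380", "9820", "982218765", "9823", "982787860", "9836295174", "9877918381", "989048290", "9895"
Count: 11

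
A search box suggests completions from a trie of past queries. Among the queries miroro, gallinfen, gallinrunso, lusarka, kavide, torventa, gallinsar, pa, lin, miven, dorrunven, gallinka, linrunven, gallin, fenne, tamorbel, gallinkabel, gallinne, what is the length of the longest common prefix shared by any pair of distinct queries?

8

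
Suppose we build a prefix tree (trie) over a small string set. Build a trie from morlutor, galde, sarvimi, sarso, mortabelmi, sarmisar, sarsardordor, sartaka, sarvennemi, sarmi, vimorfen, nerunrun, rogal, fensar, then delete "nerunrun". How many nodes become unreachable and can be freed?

8

Walk "nerunrun" from the leaf back toward the root, removing each node that no remaining word uses.
No other word shares any prefix with "nerunrun", so all 8 of its nodes go.
Nodes removed: 8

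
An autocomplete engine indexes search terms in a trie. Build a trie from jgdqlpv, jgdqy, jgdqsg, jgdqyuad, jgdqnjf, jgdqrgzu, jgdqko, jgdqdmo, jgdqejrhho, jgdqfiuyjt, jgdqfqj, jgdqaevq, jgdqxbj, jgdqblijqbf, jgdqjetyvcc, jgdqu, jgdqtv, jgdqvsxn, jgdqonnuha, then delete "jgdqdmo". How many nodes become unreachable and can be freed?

3

After clearing the end-marker at "jgdqdmo", prune upward until reaching a node still needed by another word.
The suffix "dmo" (3 nodes) is used only by "jgdqdmo"; the node for "jgdq" still has the child "l", so pruning stops there.
Nodes removed: 3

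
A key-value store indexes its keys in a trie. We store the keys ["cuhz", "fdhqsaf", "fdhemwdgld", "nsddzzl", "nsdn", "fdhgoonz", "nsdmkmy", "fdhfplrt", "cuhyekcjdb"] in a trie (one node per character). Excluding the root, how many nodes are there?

47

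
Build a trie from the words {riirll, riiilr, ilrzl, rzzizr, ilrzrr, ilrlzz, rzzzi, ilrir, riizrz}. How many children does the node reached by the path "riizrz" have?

0

The children of the "riizrz" node are the distinct next characters among strings starting with "riizrz".
No stored string extends past "riizrz".
That node has 0 child edges.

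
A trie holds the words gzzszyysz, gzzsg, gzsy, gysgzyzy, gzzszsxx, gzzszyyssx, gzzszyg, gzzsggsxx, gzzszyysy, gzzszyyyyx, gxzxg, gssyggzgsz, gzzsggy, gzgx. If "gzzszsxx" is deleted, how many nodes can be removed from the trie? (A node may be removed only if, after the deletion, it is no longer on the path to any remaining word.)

Walk "gzzszsxx" from the leaf back toward the root, removing each node that no remaining word uses.
The suffix "sxx" (3 nodes) is used only by "gzzszsxx"; the node for "gzzsz" still has the child "y", so pruning stops there.
Nodes removed: 3

3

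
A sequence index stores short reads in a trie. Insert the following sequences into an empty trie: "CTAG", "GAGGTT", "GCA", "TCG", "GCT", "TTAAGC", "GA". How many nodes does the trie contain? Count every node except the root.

21

Insert word by word; a character creates a node only if that edge doesn't already exist:
  "CTAG" → 4 new (C, T, A, G)
  "GAGGTT" → 6 new (G, A, G, G, T, T)
  "GCA" → prefix "G" already present; 2 new (C, A)
  "TCG" → 3 new (T, C, G)
  "GCT" → prefix "GC" already present; 1 new (T)
  "TTAAGC" → prefix "T" already present; 5 new (T, A, A, G, C)
  "GA" → prefix "GA" already present; 0 new (none)
Total nodes = 4 + 6 + 2 + 3 + 1 + 5 + 0 = 21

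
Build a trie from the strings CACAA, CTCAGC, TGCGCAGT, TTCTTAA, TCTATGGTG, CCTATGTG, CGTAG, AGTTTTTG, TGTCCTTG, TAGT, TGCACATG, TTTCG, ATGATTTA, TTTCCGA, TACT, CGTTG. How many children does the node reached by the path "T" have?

4

Follow the path "T" to its node, then look at its outgoing edges.
Characters that immediately follow "T" among the stored strings: {A, C, G, T}.
That node has 4 child edges.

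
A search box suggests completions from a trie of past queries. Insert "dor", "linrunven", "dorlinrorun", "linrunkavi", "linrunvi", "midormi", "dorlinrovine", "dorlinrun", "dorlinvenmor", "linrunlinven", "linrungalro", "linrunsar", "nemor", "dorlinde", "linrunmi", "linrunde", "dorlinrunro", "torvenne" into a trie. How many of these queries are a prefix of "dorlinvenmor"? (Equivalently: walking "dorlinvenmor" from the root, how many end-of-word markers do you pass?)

2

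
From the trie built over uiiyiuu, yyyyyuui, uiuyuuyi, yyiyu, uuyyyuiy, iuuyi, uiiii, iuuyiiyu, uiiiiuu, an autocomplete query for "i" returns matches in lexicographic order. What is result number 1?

DFS of the "i" subtree visits, in order: "iuuyi", "iuuyiiyu"
Position 1: iuuyi

iuuyi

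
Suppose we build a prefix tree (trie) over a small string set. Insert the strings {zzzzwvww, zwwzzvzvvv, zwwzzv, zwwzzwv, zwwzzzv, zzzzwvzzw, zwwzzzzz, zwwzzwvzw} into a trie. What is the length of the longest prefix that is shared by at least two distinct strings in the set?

7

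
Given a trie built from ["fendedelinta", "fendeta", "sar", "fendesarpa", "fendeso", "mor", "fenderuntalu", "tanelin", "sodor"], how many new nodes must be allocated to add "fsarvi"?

The longest prefix of "fsarvi" already in the trie is "f" (length 1).
So 6 − 1 = 5 new nodes.

5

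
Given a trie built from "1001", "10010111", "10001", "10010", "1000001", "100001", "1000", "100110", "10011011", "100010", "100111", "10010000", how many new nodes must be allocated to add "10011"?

"10011" is already a full path in the trie; only an end-marker is added.
No new nodes are needed: 0.

0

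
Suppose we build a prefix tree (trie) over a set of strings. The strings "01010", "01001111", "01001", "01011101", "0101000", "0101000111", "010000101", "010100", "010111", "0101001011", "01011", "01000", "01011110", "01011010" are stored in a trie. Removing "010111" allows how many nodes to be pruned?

Walk "010111" from the leaf back toward the root, removing each node that no remaining word uses.
Every node on "010111" is still needed (e.g. by "01011101"), so nothing is freed.
Nodes removed: 0

0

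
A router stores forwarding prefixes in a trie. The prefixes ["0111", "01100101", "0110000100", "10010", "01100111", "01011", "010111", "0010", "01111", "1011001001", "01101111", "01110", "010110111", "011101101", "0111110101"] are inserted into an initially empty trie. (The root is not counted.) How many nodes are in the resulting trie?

55

For each word, the new-node count is its length minus the longest prefix already in the trie:
  "0111" → 4 new (0, 1, 1, 1)
  "01100101" → prefix "011" already present; 5 new (0, 0, 1, 0, 1)
  "0110000100" → prefix "01100" already present; 5 new (0, 0, 1, 0, 0)
  "10010" → 5 new (1, 0, 0, 1, 0)
  "01100111" → prefix "011001" already present; 2 new (1, 1)
  "01011" → prefix "01" already present; 3 new (0, 1, 1)
  "010111" → prefix "01011" already present; 1 new (1)
  "0010" → prefix "0" already present; 3 new (0, 1, 0)
  "01111" → prefix "0111" already present; 1 new (1)
  "1011001001" → prefix "10" already present; 8 new (1, 1, 0, 0, 1, 0, 0, 1)
  "01101111" → prefix "0110" already present; 4 new (1, 1, 1, 1)
  "01110" → prefix "0111" already present; 1 new (0)
  "010110111" → prefix "01011" already present; 4 new (0, 1, 1, 1)
  "011101101" → prefix "01110" already present; 4 new (1, 1, 0, 1)
  "0111110101" → prefix "01111" already present; 5 new (1, 0, 1, 0, 1)
Total nodes = 4 + 5 + 5 + 5 + 2 + 3 + 1 + 3 + 1 + 8 + 4 + 1 + 4 + 4 + 5 = 55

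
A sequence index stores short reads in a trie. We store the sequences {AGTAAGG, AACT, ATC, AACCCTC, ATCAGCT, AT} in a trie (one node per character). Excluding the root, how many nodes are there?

Insert word by word; a character creates a node only if that edge doesn't already exist:
  "AGTAAGG" → 7 new (A, G, T, A, A, G, G)
  "AACT" → prefix "A" already present; 3 new (A, C, T)
  "ATC" → prefix "A" already present; 2 new (T, C)
  "AACCCTC" → prefix "AAC" already present; 4 new (C, C, T, C)
  "ATCAGCT" → prefix "ATC" already present; 4 new (A, G, C, T)
  "AT" → prefix "AT" already present; 0 new (none)
Total nodes = 7 + 3 + 2 + 4 + 4 + 0 = 20

20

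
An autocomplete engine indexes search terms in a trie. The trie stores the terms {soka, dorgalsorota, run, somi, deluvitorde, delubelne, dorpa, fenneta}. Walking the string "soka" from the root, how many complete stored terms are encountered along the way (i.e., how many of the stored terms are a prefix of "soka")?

1

Walk "soka" from the root; an end-of-word marker is hit whenever a stored word is a prefix of "soka".
Prefixes of the query that are stored words: "soka"
Count: 1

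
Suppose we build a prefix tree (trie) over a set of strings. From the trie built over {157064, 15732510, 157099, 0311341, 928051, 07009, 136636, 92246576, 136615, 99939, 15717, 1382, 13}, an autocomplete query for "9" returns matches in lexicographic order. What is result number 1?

92246576

DFS of the "9" subtree visits, in order: "92246576", "928051", "99939"
Position 1: 92246576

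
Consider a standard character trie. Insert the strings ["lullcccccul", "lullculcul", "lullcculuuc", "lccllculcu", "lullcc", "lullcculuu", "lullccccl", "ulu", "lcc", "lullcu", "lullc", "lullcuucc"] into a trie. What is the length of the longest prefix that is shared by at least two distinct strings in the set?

10

Look for the deepest trie node that still has at least two words in its subtree.
e.g. "lullcculuu" and "lullcculuuc" share the prefix "lullcculuu" of length 10; no pair shares a longer one.
Longest shared-prefix length: 10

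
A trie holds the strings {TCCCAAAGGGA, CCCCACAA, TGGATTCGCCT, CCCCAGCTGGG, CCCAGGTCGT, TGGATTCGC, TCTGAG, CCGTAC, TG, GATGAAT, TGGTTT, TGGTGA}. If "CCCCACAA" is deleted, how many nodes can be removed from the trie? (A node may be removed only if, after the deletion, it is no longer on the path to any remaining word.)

Walk "CCCCACAA" from the leaf back toward the root, removing each node that no remaining word uses.
The suffix "CAA" (3 nodes) is used only by "CCCCACAA"; the node for "CCCCA" still has the child "G", so pruning stops there.
Nodes removed: 3

3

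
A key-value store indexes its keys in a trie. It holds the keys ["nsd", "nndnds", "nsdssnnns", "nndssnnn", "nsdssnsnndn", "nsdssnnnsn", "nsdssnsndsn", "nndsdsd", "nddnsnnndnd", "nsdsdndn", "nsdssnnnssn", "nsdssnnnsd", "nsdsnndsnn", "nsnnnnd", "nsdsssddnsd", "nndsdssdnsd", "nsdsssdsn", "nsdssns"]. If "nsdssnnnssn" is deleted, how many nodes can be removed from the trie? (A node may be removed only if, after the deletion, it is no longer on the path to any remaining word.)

Walk "nsdssnnnssn" from the leaf back toward the root, removing each node that no remaining word uses.
The suffix "sn" (2 nodes) is used only by "nsdssnnnssn"; the node for "nsdssnnns" still has the child "n", so pruning stops there.
Nodes removed: 2

2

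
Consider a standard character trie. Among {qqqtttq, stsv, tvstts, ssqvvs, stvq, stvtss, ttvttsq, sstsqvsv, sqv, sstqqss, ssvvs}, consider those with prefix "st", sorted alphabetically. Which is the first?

DFS of the "st" subtree visits, in order: "stsv", "stvq", "stvtss"
The 1st is stsv.

stsv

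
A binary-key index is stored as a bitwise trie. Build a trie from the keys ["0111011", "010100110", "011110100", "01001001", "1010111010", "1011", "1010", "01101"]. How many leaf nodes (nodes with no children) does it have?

Leaves are exactly the stored words that no other stored word extends.
Those words: "01001001", "010100110", "01101", "0111011", "011110100", "1010111010", "1011"
Leaf count: 7

7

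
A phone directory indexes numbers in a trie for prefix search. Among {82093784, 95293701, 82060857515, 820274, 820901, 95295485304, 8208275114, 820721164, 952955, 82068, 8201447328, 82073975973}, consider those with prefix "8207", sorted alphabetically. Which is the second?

82073975973

DFS of the "8207" subtree visits, in order: "820721164", "82073975973"
The 2nd is 82073975973.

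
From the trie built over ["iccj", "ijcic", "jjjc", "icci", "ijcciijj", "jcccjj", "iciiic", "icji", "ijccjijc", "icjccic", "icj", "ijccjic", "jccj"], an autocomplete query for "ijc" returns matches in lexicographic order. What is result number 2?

ijccjic

DFS of the "ijc" subtree visits, in order: "ijcciijj", "ijccjic", "ijccjijc", "ijcic"
Position 2: ijccjic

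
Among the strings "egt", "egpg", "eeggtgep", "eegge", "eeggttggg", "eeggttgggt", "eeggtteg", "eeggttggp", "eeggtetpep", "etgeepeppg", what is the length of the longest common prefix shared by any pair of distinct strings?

9

Equivalently: take the maximum, over all pairs, of their longest common prefix length.
e.g. "eeggttggg" and "eeggttgggt" share the prefix "eeggttggg" of length 9; no pair shares a longer one.
Longest shared-prefix length: 9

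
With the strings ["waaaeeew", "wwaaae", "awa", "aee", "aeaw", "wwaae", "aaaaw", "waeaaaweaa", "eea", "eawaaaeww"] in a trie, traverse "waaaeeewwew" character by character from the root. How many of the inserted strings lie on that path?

Walk "waaaeeewwew" from the root; an end-of-word marker is hit whenever a stored word is a prefix of "waaaeeewwew".
Prefixes of the query that are stored words: "waaaeeew"
Count: 1

1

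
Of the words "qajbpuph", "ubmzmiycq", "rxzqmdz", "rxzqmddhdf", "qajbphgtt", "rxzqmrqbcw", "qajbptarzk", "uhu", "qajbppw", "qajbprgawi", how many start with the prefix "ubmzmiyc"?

1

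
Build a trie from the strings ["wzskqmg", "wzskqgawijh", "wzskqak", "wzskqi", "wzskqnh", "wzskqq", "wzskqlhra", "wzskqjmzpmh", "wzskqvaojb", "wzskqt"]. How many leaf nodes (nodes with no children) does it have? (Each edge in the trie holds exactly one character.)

A leaf is a node with no children — equivalently, the end of a word that is not a proper prefix of any other stored word.
Those words: "wzskqak", "wzskqgawijh", "wzskqi", "wzskqjmzpmh", "wzskqlhra", "wzskqmg", "wzskqnh", "wzskqq", "wzskqt", "wzskqvaojb"
Leaf count: 10

10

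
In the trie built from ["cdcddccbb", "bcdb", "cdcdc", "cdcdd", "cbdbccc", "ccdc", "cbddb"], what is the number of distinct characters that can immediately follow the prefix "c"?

Walk "c" from the root, arriving at one node.
Distinct next characters after "c": b, c, d.
That node has 3 child edges.

3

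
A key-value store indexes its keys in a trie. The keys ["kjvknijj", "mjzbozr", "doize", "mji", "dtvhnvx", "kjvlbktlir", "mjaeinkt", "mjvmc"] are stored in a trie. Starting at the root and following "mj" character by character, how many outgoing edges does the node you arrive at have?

4

The children of the "mj" node are the distinct next characters among strings starting with "mj".
Characters that immediately follow "mj" among the stored strings: {a, i, v, z}.
That node has 4 child edges.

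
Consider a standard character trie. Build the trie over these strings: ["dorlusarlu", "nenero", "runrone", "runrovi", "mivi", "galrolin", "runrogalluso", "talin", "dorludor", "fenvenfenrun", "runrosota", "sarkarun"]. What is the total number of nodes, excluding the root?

76

Count nodes per top-level branch (shared prefixes stored once):
  'd'-branch (dorludor, dorlusarlu): 13 nodes
  'f'-branch (fenvenfenrun): 12 nodes
  'g'-branch (galrolin): 8 nodes
  'm'-branch (mivi): 4 nodes
  'n'-branch (nenero): 6 nodes
  'r'-branch (runrogalluso, runrone, runrosota, runrovi): 20 nodes
  's'-branch (sarkarun): 8 nodes
  't'-branch (talin): 5 nodes
Sum: 76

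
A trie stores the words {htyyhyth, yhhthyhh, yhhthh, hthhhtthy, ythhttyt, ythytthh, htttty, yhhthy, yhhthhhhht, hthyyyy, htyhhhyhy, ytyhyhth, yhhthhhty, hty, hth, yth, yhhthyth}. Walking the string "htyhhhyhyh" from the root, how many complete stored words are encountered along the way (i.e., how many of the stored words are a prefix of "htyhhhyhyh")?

2

Traverse "htyhhhyhyh" character by character; count nodes along the way that are marked as word ends.
Prefixes of the query that are stored words: "hty", "htyhhhyhy"
Count: 2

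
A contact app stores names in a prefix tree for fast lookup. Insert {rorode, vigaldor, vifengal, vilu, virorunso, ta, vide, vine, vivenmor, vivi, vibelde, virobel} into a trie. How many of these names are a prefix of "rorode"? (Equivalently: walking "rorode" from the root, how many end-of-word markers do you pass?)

Check each prefix of "rorode" against the stored set — each match is an end-marker on the path.
Prefixes of the query that are stored words: "rorode"
Count: 1

1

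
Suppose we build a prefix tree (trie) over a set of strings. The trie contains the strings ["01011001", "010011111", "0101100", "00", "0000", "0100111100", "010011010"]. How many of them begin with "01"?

5

Filter for entries beginning with "01":
Matches: "010011010", "0100111100", "010011111", "0101100", "01011001"
Count: 5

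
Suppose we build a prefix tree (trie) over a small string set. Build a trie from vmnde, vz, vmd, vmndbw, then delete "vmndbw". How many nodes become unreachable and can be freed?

2

A node on "vmndbw"'s path can go only if nothing else ends at it or branches off below it.
The suffix "bw" (2 nodes) is used only by "vmndbw"; the node for "vmnd" still has the child "e", so pruning stops there.
Nodes removed: 2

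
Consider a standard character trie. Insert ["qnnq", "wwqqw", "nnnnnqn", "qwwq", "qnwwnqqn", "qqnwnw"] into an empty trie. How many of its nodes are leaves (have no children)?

6

A leaf is a node with no children — equivalently, the end of a word that is not a proper prefix of any other stored word.
Those words: "nnnnnqn", "qnnq", "qnwwnqqn", "qqnwnw", "qwwq", "wwqqw"
Leaf count: 6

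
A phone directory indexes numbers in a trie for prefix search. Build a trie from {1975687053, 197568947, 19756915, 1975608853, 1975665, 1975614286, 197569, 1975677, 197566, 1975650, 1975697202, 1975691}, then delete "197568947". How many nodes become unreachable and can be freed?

After clearing the end-marker at "197568947", prune upward until reaching a node still needed by another word.
The suffix "947" (3 nodes) is used only by "197568947"; the node for "197568" still has the child "7", so pruning stops there.
Nodes removed: 3

3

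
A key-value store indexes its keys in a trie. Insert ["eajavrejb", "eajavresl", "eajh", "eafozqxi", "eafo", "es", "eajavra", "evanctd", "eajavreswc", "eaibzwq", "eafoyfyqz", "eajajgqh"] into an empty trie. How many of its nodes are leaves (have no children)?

11

Leaves are exactly the stored words that no other stored word extends.
Those words: "eafoyfyqz", "eafozqxi", "eaibzwq", "eajajgqh", "eajavra", "eajavrejb", "eajavresl", "eajavreswc", "eajh", "es", "evanctd"
Leaf count: 11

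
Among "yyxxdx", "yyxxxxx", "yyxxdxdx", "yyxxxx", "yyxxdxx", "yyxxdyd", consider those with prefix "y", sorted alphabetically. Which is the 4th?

yyxxdyd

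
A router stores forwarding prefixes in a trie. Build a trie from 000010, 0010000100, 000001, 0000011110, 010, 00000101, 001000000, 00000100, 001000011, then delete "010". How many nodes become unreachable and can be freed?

2

After clearing the end-marker at "010", prune upward until reaching a node still needed by another word.
The suffix "10" (2 nodes) is used only by "010"; the node for "0" still has the child "0", so pruning stops there.
Nodes removed: 2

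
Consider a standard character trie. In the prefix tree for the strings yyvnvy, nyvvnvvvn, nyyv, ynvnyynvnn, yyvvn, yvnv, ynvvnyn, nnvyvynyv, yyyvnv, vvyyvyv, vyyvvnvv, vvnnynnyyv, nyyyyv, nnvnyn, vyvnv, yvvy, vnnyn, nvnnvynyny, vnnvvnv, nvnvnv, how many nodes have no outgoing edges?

Leaves are exactly the stored words that no other stored word extends.
Those words: "nnvnyn", "nnvyvynyv", "nvnnvynyny", "nvnvnv", "nyvvnvvvn", "nyyv", "nyyyyv", "vnnvvnv", "vnnyn", "vvnnynnyyv", "vvyyvyv", "vyvnv", "vyyvvnvv", "ynvnyynvnn", "ynvvnyn", "yvnv", "yvvy", "yyvnvy", "yyvvn", "yyyvnv"
Leaf count: 20

20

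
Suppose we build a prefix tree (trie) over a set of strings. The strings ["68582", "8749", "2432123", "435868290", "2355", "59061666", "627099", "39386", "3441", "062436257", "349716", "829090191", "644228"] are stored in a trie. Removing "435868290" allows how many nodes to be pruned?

9

After clearing the end-marker at "435868290", prune upward until reaching a node still needed by another word.
No other word shares any prefix with "435868290", so all 9 of its nodes go.
Nodes removed: 9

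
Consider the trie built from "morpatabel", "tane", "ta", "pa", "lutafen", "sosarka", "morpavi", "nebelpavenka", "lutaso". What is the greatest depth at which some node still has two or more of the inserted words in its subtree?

5

Equivalently: take the maximum, over all pairs, of their longest common prefix length.
"morpatabel" and "morpavi" agree on "morpa" (5 characters) before diverging; nothing deeper is shared.
Longest shared-prefix length: 5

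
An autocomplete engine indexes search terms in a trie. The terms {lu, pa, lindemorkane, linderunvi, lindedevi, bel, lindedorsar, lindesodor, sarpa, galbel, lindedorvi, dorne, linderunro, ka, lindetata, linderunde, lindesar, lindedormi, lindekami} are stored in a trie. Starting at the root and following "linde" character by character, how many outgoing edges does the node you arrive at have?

6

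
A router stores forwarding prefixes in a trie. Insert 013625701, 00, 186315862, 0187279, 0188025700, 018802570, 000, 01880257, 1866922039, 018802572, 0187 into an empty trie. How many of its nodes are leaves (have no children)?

7

Leaves are exactly the stored words that no other stored word extends.
Those words: "000", "013625701", "0187279", "0188025700", "018802572", "186315862", "1866922039"
Leaf count: 7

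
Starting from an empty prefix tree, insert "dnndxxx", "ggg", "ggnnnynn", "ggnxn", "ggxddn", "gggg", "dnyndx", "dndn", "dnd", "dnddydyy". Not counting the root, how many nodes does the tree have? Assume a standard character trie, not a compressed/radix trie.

34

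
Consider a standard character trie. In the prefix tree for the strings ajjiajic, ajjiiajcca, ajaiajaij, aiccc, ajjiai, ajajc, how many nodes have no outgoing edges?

A leaf is a node with no children — equivalently, the end of a word that is not a proper prefix of any other stored word.
Those words: "aiccc", "ajaiajaij", "ajajc", "ajjiai", "ajjiajic", "ajjiiajcca"
Leaf count: 6

6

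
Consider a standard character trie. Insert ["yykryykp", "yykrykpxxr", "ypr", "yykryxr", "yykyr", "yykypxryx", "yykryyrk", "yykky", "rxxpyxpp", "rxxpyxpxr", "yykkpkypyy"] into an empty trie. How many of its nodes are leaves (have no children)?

A leaf is a node with no children — equivalently, the end of a word that is not a proper prefix of any other stored word.
Those words: "rxxpyxpp", "rxxpyxpxr", "ypr", "yykkpkypyy", "yykky", "yykrykpxxr", "yykryxr", "yykryykp", "yykryyrk", "yykypxryx", "yykyr"
Leaf count: 11

11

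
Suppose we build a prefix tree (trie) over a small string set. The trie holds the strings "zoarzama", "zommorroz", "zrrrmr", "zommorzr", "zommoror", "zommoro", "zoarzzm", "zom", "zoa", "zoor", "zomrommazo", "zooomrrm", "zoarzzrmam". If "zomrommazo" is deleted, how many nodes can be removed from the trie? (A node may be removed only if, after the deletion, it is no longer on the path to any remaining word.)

7

A node on "zomrommazo"'s path can go only if nothing else ends at it or branches off below it.
The suffix "rommazo" (7 nodes) is used only by "zomrommazo"; the node for "zom" still has the child "m", so pruning stops there.
Nodes removed: 7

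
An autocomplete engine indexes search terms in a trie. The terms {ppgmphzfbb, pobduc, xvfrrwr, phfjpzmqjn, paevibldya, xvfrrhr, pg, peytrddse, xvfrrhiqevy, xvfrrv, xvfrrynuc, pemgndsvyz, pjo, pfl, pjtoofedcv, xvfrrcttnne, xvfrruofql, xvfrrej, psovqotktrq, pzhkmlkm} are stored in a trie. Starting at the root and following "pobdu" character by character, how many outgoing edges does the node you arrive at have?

Walk "pobdu" from the root, arriving at one node.
Distinct next characters after "pobdu": c.
That node has 1 child edge.

1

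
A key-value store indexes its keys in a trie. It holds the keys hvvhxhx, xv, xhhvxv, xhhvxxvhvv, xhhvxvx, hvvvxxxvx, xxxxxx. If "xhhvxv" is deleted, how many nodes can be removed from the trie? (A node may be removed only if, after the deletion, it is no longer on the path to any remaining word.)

After clearing the end-marker at "xhhvxv", prune upward until reaching a node still needed by another word.
Every node on "xhhvxv" is still needed (e.g. by "xhhvxvx"), so nothing is freed.
Nodes removed: 0

0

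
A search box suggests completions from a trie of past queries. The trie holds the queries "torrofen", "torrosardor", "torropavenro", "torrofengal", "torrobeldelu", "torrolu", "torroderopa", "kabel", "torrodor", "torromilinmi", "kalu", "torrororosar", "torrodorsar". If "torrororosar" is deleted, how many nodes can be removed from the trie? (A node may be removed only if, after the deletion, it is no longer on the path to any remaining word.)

7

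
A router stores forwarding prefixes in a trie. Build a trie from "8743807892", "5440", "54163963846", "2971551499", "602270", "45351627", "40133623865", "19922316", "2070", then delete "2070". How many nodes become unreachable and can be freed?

A node on "2070"'s path can go only if nothing else ends at it or branches off below it.
The suffix "070" (3 nodes) is used only by "2070"; the node for "2" still has the child "9", so pruning stops there.
Nodes removed: 3

3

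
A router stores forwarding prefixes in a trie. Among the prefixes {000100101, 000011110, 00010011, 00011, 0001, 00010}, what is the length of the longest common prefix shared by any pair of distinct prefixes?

The deepest shared node is where two words last agree before diverging.
e.g. "000100101" and "00010011" share the prefix "0001001" of length 7; no pair shares a longer one.
Longest shared-prefix length: 7

7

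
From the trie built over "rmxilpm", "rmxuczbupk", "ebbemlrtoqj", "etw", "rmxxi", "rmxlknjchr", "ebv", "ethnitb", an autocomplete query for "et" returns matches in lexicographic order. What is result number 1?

ethnitb

Filter for "et…" and sort: "ethnitb", "etw"
The 1st is ethnitb.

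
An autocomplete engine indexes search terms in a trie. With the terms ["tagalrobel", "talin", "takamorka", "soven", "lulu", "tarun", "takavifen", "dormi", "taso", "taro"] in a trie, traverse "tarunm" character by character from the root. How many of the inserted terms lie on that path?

Walk "tarunm" from the root; an end-of-word marker is hit whenever a stored word is a prefix of "tarunm".
Prefixes of the query that are stored words: "tarun"
Count: 1

1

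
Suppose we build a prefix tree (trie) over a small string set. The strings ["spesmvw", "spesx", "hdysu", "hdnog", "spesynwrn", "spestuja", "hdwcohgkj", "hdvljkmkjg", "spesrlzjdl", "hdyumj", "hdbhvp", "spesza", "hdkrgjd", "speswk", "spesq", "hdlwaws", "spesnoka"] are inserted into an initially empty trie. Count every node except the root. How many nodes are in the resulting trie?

Count nodes per top-level branch (shared prefixes stored once):
  'h'-branch (hdbhvp, hdkrgjd, hdlwaws, hdnog, hdvljkmkjg, hdwcohgkj, hdysu, hdyumj): 40 nodes
  's'-branch (spesmvw, spesnoka, spesq, spesrlzjdl, spestuja, speswk, spesx, spesynwrn, spesza): 32 nodes
Sum: 72

72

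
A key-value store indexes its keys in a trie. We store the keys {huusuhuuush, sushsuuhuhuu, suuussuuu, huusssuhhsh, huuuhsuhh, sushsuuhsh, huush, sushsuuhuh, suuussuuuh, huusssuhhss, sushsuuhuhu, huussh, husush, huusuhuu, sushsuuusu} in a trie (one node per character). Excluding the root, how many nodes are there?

56

Insert word by word; a character creates a node only if that edge doesn't already exist:
  "huusuhuuush" → 11 new (h, u, u, s, u, h, u, u, u, s, h)
  "sushsuuhuhuu" → 12 new (s, u, s, h, s, u, u, h, u, h, u, u)
  "suuussuuu" → prefix "su" already present; 7 new (u, u, s, s, u, u, u)
  "huusssuhhsh" → prefix "huus" already present; 7 new (s, s, u, h, h, s, h)
  "huuuhsuhh" → prefix "huu" already present; 6 new (u, h, s, u, h, h)
  "sushsuuhsh" → prefix "sushsuuh" already present; 2 new (s, h)
  "huush" → prefix "huus" already present; 1 new (h)
  "sushsuuhuh" → prefix "sushsuuhuh" already present; 0 new (none)
  "suuussuuuh" → prefix "suuussuuu" already present; 1 new (h)
  "huusssuhhss" → prefix "huusssuhhs" already present; 1 new (s)
  "sushsuuhuhu" → prefix "sushsuuhuhu" already present; 0 new (none)
  "huussh" → prefix "huuss" already present; 1 new (h)
  "husush" → prefix "hu" already present; 4 new (s, u, s, h)
  "huusuhuu" → prefix "huusuhuu" already present; 0 new (none)
  "sushsuuusu" → prefix "sushsuu" already present; 3 new (u, s, u)
Total nodes = 11 + 12 + 7 + 7 + 6 + 2 + 1 + 0 + 1 + 1 + 0 + 1 + 4 + 0 + 3 = 56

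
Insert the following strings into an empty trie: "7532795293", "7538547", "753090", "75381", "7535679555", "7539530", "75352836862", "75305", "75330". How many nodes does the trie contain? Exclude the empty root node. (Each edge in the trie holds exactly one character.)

39

Trace insertions, counting only characters that open a new branch:
  "7532795293" → 10 new (7, 5, 3, 2, 7, 9, 5, 2, 9, 3)
  "7538547" → prefix "753" already present; 4 new (8, 5, 4, 7)
  "753090" → prefix "753" already present; 3 new (0, 9, 0)
  "75381" → prefix "7538" already present; 1 new (1)
  "7535679555" → prefix "753" already present; 7 new (5, 6, 7, 9, 5, 5, 5)
  "7539530" → prefix "753" already present; 4 new (9, 5, 3, 0)
  "75352836862" → prefix "7535" already present; 7 new (2, 8, 3, 6, 8, 6, 2)
  "75305" → prefix "7530" already present; 1 new (5)
  "75330" → prefix "753" already present; 2 new (3, 0)
Total nodes = 10 + 4 + 3 + 1 + 7 + 4 + 7 + 1 + 2 = 39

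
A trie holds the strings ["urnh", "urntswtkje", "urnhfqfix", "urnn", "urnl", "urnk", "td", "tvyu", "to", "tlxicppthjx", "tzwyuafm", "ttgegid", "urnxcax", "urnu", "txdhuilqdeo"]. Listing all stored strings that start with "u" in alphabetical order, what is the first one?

urnh

DFS of the "u" subtree visits, in order: "urnh", "urnhfqfix", "urnk", "urnl", "urnn", "urntswtkje", "urnu", "urnxcax"
The 1st is urnh.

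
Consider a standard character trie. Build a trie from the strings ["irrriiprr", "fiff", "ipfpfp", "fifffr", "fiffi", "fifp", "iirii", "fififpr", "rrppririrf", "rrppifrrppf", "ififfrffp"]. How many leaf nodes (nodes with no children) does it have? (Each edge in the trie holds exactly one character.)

10

Leaves are exactly the stored words that no other stored word extends.
Those words: "fifffr", "fiffi", "fififpr", "fifp", "ififfrffp", "iirii", "ipfpfp", "irrriiprr", "rrppifrrppf", "rrppririrf"
Leaf count: 10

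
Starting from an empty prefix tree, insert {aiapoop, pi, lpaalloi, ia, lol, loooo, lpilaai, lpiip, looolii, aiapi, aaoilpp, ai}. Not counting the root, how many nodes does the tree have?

41

Insert word by word; a character creates a node only if that edge doesn't already exist:
  "aiapoop" → 7 new (a, i, a, p, o, o, p)
  "pi" → 2 new (p, i)
  "lpaalloi" → 8 new (l, p, a, a, l, l, o, i)
  "ia" → 2 new (i, a)
  "lol" → prefix "l" already present; 2 new (o, l)
  "loooo" → prefix "lo" already present; 3 new (o, o, o)
  "lpilaai" → prefix "lp" already present; 5 new (i, l, a, a, i)
  "lpiip" → prefix "lpi" already present; 2 new (i, p)
  "looolii" → prefix "looo" already present; 3 new (l, i, i)
  "aiapi" → prefix "aiap" already present; 1 new (i)
  "aaoilpp" → prefix "a" already present; 6 new (a, o, i, l, p, p)
  "ai" → prefix "ai" already present; 0 new (none)
Total nodes = 7 + 2 + 8 + 2 + 2 + 3 + 5 + 2 + 3 + 1 + 6 + 0 = 41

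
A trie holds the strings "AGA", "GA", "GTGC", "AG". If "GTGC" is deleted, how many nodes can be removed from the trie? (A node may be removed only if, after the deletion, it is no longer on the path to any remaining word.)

3

After clearing the end-marker at "GTGC", prune upward until reaching a node still needed by another word.
The suffix "TGC" (3 nodes) is used only by "GTGC"; the node for "G" still has the child "A", so pruning stops there.
Nodes removed: 3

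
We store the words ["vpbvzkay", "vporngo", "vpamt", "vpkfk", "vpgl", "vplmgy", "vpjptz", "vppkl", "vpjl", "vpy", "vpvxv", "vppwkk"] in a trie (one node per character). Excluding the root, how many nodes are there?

40

Count nodes per top-level branch (shared prefixes stored once):
  'v'-branch (vpamt, vpbvzkay, vpgl, vpjl, vpjptz, vpkfk, vplmgy, vporngo, vppkl, vppwkk, vpvxv, vpy): 40 nodes
Sum: 40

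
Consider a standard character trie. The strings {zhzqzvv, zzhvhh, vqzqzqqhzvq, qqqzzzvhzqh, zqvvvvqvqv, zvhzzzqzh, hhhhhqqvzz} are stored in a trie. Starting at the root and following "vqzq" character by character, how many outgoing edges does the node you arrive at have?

Follow the path "vqzq" to its node, then look at its outgoing edges.
Characters that immediately follow "vqzq" among the stored strings: {z}.
That node has 1 child edge.

1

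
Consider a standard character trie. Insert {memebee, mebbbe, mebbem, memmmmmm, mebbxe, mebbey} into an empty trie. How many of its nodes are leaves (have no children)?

Leaves are exactly the stored words that no other stored word extends.
Those words: "mebbbe", "mebbem", "mebbey", "mebbxe", "memebee", "memmmmmm"
Leaf count: 6

6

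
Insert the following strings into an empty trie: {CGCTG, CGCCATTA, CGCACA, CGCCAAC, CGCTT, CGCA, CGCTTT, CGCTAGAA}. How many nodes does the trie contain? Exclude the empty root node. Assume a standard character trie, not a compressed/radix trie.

Count nodes per top-level branch (shared prefixes stored once):
  'C'-branch (CGCA, CGCACA, CGCCAAC, CGCCATTA, CGCTAGAA, CGCTG, CGCTT, CGCTTT): 21 nodes
Sum: 21

21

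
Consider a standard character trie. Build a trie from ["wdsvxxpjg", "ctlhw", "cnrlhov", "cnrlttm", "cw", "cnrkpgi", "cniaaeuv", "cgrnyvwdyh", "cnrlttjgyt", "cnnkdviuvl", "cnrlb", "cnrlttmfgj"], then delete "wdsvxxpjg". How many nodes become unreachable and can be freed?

Walk "wdsvxxpjg" from the leaf back toward the root, removing each node that no remaining word uses.
No other word shares any prefix with "wdsvxxpjg", so all 9 of its nodes go.
Nodes removed: 9

9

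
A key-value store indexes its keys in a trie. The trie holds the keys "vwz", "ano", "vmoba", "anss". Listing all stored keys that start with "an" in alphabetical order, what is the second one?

DFS of the "an" subtree visits, in order: "ano", "anss"
The 2nd is anss.

anss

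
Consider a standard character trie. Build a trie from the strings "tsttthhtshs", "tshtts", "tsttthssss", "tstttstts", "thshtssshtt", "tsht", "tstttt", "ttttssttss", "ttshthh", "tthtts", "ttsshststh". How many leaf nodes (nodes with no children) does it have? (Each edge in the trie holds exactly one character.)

A leaf is a node with no children — equivalently, the end of a word that is not a proper prefix of any other stored word.
Those words: "thshtssshtt", "tshtts", "tsttthhtshs", "tsttthssss", "tstttstts", "tstttt", "tthtts", "ttshthh", "ttsshststh", "ttttssttss"
Leaf count: 10

10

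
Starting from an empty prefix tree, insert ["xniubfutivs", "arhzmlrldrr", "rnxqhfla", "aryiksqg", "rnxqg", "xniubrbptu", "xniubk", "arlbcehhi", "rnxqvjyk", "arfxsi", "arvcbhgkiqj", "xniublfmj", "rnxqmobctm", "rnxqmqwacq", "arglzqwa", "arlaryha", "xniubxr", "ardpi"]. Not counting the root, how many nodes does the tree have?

Insert word by word; a character creates a node only if that edge doesn't already exist:
  "xniubfutivs" → 11 new (x, n, i, u, b, f, u, t, i, v, s)
  "arhzmlrldrr" → 11 new (a, r, h, z, m, l, r, l, d, r, r)
  "rnxqhfla" → 8 new (r, n, x, q, h, f, l, a)
  "aryiksqg" → prefix "ar" already present; 6 new (y, i, k, s, q, g)
  "rnxqg" → prefix "rnxq" already present; 1 new (g)
  "xniubrbptu" → prefix "xniub" already present; 5 new (r, b, p, t, u)
  "xniubk" → prefix "xniub" already present; 1 new (k)
  "arlbcehhi" → prefix "ar" already present; 7 new (l, b, c, e, h, h, i)
  "rnxqvjyk" → prefix "rnxq" already present; 4 new (v, j, y, k)
  "arfxsi" → prefix "ar" already present; 4 new (f, x, s, i)
  "arvcbhgkiqj" → prefix "ar" already present; 9 new (v, c, b, h, g, k, i, q, j)
  "xniublfmj" → prefix "xniub" already present; 4 new (l, f, m, j)
  "rnxqmobctm" → prefix "rnxq" already present; 6 new (m, o, b, c, t, m)
  "rnxqmqwacq" → prefix "rnxqm" already present; 5 new (q, w, a, c, q)
  "arglzqwa" → prefix "ar" already present; 6 new (g, l, z, q, w, a)
  "arlaryha" → prefix "arl" already present; 5 new (a, r, y, h, a)
  "xniubxr" → prefix "xniub" already present; 2 new (x, r)
  "ardpi" → prefix "ar" already present; 3 new (d, p, i)
Total nodes = 11 + 11 + 8 + 6 + 1 + 5 + 1 + 7 + 4 + 4 + 9 + 4 + 6 + 5 + 6 + 5 + 2 + 3 = 98

98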